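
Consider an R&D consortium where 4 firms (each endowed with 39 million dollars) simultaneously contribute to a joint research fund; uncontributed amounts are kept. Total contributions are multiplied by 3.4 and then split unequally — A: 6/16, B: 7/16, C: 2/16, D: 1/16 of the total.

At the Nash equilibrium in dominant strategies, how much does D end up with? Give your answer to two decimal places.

55.58 million dollars

Player j's private return per contributed unit is 3.4 × (j's share). Contributing is weakly dominant for j when that share is at least 1/3.4 = 0.2941, and contributing 0 is dominant otherwise.
A and B clear that bar, contributing 39 each; the remaining 2 contribute 0. Total contributed: 78.
D keeps 39 and receives 3.4 × 78 × 1/16 = 16.58 from the joint research fund, for a payoff of 55.58.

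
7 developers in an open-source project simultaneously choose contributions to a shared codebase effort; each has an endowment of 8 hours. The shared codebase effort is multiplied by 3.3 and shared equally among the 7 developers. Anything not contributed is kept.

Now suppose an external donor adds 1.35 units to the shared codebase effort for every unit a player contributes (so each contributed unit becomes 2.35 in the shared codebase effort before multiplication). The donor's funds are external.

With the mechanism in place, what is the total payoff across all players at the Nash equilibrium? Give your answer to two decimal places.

The effective private return per unit is now 3.3 × 2.35 / 7 = 1.1079 > 1, so every player's dominant strategy flips to full contribution.
At the Nash equilibrium everyone contributes 8. Group total payoff = 3.3 × 2.35 × 56 = 434.28.

434.28 hours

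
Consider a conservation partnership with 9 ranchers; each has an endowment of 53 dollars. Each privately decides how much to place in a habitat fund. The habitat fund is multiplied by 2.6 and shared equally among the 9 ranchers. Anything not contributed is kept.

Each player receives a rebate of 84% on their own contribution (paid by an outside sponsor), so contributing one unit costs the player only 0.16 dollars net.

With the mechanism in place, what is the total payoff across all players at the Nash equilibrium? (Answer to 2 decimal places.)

1640.88 dollars

With the mechanism, a contributed unit returns (2.6/9) / 0.16 = 1.8056 per unit of net cost to the contributor — now above 1 — so contributing fully is weakly dominant for every player.
At the Nash equilibrium everyone contributes 53. Group total payoff = 9 × (53 × 0.84 + 2.6 × 53) = 1640.88.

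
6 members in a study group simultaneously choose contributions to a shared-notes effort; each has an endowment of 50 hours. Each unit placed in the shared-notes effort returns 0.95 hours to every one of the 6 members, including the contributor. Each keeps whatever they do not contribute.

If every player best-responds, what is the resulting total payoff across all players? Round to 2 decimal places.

The private return per contributed unit is 0.95 < 1, so contributing 0 is dominant for every player. At the Nash equilibrium everyone keeps their 50, and the group total is 6 × 50 = 300.

300.00 hours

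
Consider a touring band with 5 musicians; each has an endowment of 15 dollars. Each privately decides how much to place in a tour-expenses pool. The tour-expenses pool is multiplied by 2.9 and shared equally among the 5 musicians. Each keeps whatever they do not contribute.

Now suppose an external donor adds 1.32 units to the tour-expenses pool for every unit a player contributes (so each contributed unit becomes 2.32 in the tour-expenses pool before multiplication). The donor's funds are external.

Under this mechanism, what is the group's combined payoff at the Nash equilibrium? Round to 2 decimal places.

With the mechanism, a contributed unit returns 2.9 × 2.32 / 5 = 1.3456 per unit of net cost to the contributor — now above 1 — so contributing fully is weakly dominant for every player.
At the Nash equilibrium everyone contributes 15. Group total payoff = 2.9 × 2.32 × 75 = 504.60.

504.60 dollars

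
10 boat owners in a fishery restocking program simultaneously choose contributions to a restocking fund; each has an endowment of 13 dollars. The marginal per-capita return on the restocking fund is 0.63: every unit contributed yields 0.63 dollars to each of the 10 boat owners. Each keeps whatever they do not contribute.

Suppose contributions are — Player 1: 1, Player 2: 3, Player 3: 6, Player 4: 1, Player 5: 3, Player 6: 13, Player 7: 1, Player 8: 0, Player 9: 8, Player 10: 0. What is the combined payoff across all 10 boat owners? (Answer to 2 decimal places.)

Total contributed: 1 + 3 + 6 + 1 + 3 + 13 + 1 + 0 + 8 + 0 = 36; total kept: 10 × 13 − 36 = 94.
The restocking fund pays out 0.63 × 10 × 36 = 226.80 in aggregate.
Group total = 94 + 226.80 = 320.80.

320.80 dollars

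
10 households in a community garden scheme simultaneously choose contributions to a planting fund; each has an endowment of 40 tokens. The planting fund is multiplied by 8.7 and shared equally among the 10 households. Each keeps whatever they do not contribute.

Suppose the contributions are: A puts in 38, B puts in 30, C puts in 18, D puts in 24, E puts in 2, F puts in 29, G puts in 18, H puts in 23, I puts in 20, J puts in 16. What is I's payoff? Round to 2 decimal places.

Total contributed: 38 + 30 + 18 + 24 + 2 + 29 + 18 + 23 + 20 + 16 = 218.
Each receives 8.7 × 218 / 10 = 189.66 from the planting fund.
I keeps 40 − 20 = 20, so I's payoff is 20 + 189.66 = 209.66.

209.66 tokens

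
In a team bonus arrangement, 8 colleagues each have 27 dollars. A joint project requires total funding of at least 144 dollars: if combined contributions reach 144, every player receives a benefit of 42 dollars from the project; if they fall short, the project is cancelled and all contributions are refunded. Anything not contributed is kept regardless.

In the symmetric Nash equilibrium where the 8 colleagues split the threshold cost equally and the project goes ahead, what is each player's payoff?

51 dollars

Equal share of the threshold: 144/8 = 18.
At this profile no one gains by cutting their contribution: any cut drops the total below 144, the project is cancelled, contributions are refunded, and the deviator ends with 27, which is less than 27 − 18 + 42 = 51. Contributing more than 18 just wastes the excess. So contributing exactly 18 is a best response.
Each player's payoff: 27 − 18 + 42 = 51.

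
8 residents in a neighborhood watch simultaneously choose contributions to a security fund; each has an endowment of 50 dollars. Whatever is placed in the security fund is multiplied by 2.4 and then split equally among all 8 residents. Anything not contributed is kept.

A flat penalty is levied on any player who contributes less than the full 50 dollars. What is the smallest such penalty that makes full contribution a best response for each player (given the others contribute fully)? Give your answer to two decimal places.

Given the others contribute fully, the best deviation is to contribute 0 (any partial contribution still incurs the fine and gives up units whose private return 0.3000 is below 1).
Deviating from 50 to 0 saves 50 dollars but forfeits the deviator's share of the drop in the security fund: 2.4/8 × 50 = 15.00.
So the deviation gain is 50 − 15.00 = 35.00, and the fine must be at least 35.00 dollars to wipe it out.

35.00 dollars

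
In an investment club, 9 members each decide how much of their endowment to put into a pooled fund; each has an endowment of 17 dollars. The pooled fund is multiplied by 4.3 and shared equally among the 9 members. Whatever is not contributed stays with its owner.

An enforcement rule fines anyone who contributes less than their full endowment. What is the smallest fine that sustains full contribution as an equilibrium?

Given the others contribute fully, the best deviation is to contribute 0 (any partial contribution still incurs the fine and gives up units whose private return 0.4778 is below 1).
Deviating from 17 to 0 saves 17 dollars but forfeits the deviator's share of the drop in the pooled fund: 4.3/9 × 17 = 8.12.
So the deviation gain is 17 − 8.12 = 8.88, and the fine must be at least 8.88 dollars to wipe it out.

8.88 dollars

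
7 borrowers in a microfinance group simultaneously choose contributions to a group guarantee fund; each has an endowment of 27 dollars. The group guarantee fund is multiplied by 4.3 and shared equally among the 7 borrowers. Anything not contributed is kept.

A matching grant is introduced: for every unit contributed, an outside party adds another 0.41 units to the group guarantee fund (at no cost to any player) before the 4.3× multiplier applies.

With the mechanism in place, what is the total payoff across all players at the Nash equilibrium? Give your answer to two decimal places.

The effective private return is 4.3 × 1.41 / 7 = 0.8661, which is still under 1, so the mechanism doesn't change anyone's dominant strategy: zero contribution.
At the Nash equilibrium no one contributes; group total payoff = 7 × 27 = 189.

189.00 dollars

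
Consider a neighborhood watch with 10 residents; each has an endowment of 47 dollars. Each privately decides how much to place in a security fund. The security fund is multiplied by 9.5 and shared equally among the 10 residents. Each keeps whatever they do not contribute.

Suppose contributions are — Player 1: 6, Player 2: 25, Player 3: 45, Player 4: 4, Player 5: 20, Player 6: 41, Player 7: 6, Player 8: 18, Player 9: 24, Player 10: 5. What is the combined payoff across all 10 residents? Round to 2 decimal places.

Total contributed: 6 + 25 + 45 + 4 + 20 + 41 + 6 + 18 + 24 + 5 = 194; total kept: 10 × 47 − 194 = 276.
The security fund pays out 9.5 × 194 = 1843.00 in aggregate.
Group total = 276 + 1843.00 = 2119.00.

2119.00 dollars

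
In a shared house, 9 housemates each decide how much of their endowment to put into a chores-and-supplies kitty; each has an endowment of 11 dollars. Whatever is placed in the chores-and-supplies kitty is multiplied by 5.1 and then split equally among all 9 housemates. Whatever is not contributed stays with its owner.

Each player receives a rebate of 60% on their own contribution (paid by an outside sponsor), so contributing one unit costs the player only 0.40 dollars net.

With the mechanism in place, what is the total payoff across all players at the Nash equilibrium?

The effective private return per unit is now (5.1/9) / 0.40 = 1.4167 > 1, so every player's dominant strategy flips to full contribution.
At the Nash equilibrium everyone contributes 11. Group total payoff = 9 × (11 × 0.60 + 5.1 × 11) = 564.30.

564.30 dollars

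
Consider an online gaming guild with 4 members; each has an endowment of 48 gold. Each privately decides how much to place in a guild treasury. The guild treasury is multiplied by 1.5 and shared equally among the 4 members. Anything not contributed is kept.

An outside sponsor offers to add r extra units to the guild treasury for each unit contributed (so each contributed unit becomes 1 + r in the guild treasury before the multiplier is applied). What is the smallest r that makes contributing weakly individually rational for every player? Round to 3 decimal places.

1.667

With matching at rate r, one contributed unit becomes (1 + r) in the guild treasury and returns 1.5 × (1 + r) / 4 to the contributor.
Setting this equal to 1: 1 + r = 4/1.5 = 2.6667.
So the minimum matching rate is r = 2.6667 − 1 = 1.667.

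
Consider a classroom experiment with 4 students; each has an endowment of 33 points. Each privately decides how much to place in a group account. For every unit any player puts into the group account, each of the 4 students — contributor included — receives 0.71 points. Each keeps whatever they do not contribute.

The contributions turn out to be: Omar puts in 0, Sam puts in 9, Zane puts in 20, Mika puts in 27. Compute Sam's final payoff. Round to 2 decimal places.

Total contributed: 0 + 9 + 20 + 27 = 56.
Each receives 0.71 × 56 = 39.76 from the group account.
Sam keeps 33 − 9 = 24, so Sam's payoff is 24 + 39.76 = 63.76.

63.76 points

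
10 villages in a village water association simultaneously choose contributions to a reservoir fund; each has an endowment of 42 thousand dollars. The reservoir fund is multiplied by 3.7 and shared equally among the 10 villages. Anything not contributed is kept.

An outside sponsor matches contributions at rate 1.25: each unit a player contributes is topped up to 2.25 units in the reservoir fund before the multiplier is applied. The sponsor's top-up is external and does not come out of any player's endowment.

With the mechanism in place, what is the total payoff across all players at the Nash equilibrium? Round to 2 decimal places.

420.00 thousand dollars

Even with the mechanism, each unit contributed returns only 3.7 × 2.25 / 10 = 0.8325 per unit of net cost, so contributing nothing is still dominant.
Everyone keeps their endowment and the group total is 10 × 42 = 420.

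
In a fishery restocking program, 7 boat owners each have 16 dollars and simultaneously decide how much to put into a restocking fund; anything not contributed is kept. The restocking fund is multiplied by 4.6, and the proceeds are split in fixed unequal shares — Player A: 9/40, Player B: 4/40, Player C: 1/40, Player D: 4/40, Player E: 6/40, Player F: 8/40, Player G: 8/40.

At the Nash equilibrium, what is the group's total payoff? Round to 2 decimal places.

169.60 dollars

For player j, contributing a unit is worthwhile iff 4.6 × (j's share) ≥ 1, i.e. iff j's share is at least 0.2174.
Only Player A (9/40) clears that bar, contributing 16; the remaining 6 contribute 0. Total contributed: 16.
The restocking fund pays out 4.6 × 16 = 73.60 in total (split across the unequal shares, but the aggregate is all that matters for the group sum).
The 6 free-riders keep 16 each, adding 96. Group total = 96 + 73.60 = 169.60.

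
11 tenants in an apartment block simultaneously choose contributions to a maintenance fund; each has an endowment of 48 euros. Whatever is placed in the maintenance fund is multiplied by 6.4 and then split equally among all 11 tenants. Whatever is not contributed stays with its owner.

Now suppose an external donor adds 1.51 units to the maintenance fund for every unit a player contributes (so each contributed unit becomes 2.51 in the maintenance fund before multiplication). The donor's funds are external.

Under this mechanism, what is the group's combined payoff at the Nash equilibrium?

Under the mechanism each unit contributed yields 6.4 × 2.51 / 11 = 1.4604 back to its contributor per unit of net cost, which exceeds 1, making full contribution the dominant choice for everyone.
So the Nash equilibrium is full contribution by all 11; the group earns 6.4 × 2.51 × 528 = 8481.79.

8481.79 euros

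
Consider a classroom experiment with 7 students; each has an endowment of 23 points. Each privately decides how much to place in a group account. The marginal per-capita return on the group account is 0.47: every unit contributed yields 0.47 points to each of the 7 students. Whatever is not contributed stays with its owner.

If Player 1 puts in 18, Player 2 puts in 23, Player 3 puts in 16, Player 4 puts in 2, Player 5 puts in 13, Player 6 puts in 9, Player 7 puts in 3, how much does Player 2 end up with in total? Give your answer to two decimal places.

Total contributed: 18 + 23 + 16 + 2 + 13 + 9 + 3 = 84.
Each receives 0.47 × 84 = 39.48 from the group account.
Player 2 keeps 23 − 23 = 0, so Player 2's payoff is 0 + 39.48 = 39.48.

39.48 points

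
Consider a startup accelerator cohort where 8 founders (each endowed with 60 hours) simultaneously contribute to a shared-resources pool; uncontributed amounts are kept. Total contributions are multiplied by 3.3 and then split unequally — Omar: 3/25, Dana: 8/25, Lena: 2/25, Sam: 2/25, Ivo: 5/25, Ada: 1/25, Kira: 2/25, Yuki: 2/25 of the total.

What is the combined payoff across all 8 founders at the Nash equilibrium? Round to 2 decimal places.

Each unit j contributes comes back to j as 3.3 × (j's share), so j prefers to contribute only if that share exceeds 1/3.3 = 0.3030; otherwise keeping the unit dominates.
Only Dana (8/25) clears that bar, contributing 60; the remaining 7 contribute 0. Total contributed: 60.
The shared-resources pool pays out 3.3 × 60 = 198.00 in total (split across the unequal shares, but the aggregate is all that matters for the group sum).
The 7 free-riders keep 60 each, adding 420. Group total = 420 + 198.00 = 618.00.

618.00 hours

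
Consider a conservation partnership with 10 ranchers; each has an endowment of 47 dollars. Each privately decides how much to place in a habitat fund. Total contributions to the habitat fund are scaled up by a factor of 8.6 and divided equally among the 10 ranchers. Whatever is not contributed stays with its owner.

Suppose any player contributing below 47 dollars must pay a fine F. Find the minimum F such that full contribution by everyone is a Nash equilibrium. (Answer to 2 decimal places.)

Given the others contribute fully, the best deviation is to contribute 0 (any partial contribution still incurs the fine and gives up units whose private return 0.8600 is below 1).
Deviating from 47 to 0 saves 47 dollars but forfeits the deviator's share of the drop in the habitat fund: 8.6/10 × 47 = 40.42.
So the deviation gain is 47 − 40.42 = 6.58, and the fine must be at least 6.58 dollars to wipe it out.

6.58 dollars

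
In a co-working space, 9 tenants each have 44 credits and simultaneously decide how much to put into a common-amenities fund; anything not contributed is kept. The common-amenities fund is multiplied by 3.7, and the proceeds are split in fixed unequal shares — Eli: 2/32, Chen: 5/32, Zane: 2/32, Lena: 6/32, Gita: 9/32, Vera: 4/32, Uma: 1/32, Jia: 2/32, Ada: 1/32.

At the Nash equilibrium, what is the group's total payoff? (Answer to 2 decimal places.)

A player with share s gets back 3.7·s per unit contributed, so full contribution is dominant for anyone with s > 1/3.7 = 0.2703 and zero contribution is dominant for anyone below.
The only share above 0.2703 is Gita's 9/32, contributing 44; the remaining 8 contribute 0. Total contributed: 44.
The common-amenities fund pays out 3.7 × 44 = 162.80 in total (split across the unequal shares, but the aggregate is all that matters for the group sum).
The 8 free-riders keep 44 each, adding 352. Group total = 352 + 162.80 = 514.80.

514.80 credits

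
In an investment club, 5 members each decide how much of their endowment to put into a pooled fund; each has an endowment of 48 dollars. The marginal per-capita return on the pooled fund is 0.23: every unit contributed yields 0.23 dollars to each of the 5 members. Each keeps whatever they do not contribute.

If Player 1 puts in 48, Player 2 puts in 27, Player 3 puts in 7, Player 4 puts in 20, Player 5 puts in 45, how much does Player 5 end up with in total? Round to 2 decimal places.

Total contributed: 48 + 27 + 7 + 20 + 45 = 147.
Each receives 0.23 × 147 = 33.81 from the pooled fund.
Player 5 keeps 48 − 45 = 3, so Player 5's payoff is 3 + 33.81 = 36.81.

36.81 dollars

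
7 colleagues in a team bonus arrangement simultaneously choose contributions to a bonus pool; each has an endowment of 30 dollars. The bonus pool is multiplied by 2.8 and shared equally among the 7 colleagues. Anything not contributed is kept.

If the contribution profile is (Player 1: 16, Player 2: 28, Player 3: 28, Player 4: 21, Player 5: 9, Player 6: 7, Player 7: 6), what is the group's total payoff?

417.00 dollars

Total contributed: 16 + 28 + 28 + 21 + 9 + 7 + 6 = 115; total kept: 7 × 30 − 115 = 95.
The bonus pool pays out 2.8 × 115 = 322.00 in aggregate.
Group total = 95 + 322.00 = 417.00.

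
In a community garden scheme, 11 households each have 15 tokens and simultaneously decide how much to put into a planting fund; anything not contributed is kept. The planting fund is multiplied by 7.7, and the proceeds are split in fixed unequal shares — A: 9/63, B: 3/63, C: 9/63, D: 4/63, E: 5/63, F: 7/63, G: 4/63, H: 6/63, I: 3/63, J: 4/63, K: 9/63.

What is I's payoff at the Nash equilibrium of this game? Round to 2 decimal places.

Each unit j contributes comes back to j as 7.7 × (j's share), so j prefers to contribute only if that share exceeds 1/7.7 = 0.1299; otherwise keeping the unit dominates.
A, C and K are above the threshold, contributing 15 each; the remaining 8 contribute 0. Total contributed: 45.
I keeps 15 and receives 7.7 × 45 × 3/63 = 16.50 from the planting fund, for a payoff of 31.50.

31.50 tokens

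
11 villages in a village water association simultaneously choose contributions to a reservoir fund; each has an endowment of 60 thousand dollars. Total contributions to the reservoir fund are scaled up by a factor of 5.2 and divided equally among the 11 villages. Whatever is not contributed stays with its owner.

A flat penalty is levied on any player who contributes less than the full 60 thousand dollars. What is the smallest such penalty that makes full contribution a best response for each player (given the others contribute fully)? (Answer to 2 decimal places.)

Given the others contribute fully, the best deviation is to contribute 0 (any partial contribution still incurs the fine and gives up units whose private return 0.4727 is below 1).
Deviating from 60 to 0 saves 60 thousand dollars but forfeits the deviator's share of the drop in the reservoir fund: 5.2/11 × 60 = 28.36.
So the deviation gain is 60 − 28.36 = 31.64, and the fine must be at least 31.64 thousand dollars to wipe it out.

31.64 thousand dollars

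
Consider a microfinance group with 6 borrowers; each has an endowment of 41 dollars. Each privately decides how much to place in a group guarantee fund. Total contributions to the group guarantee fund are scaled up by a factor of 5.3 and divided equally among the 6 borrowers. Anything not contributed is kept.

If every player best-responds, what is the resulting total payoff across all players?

Each contributed unit returns 5.3/6 = 0.8833 to its contributor — below 1 — so contributing 0 is dominant for every player. At the Nash equilibrium everyone keeps their 41, and the group total is 6 × 41 = 246.

246.00 dollars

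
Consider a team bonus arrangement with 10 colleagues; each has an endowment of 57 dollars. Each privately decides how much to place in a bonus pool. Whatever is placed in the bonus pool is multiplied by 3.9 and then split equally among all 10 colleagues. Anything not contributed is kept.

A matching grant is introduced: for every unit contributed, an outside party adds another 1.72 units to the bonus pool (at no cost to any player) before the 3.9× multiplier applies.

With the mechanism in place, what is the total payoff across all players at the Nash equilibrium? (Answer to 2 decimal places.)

6046.56 dollars

The effective private return per unit is now 3.9 × 2.72 / 10 = 1.0608 > 1, so every player's dominant strategy flips to full contribution.
So the Nash equilibrium is full contribution by all 10; the group earns 3.9 × 2.72 × 570 = 6046.56.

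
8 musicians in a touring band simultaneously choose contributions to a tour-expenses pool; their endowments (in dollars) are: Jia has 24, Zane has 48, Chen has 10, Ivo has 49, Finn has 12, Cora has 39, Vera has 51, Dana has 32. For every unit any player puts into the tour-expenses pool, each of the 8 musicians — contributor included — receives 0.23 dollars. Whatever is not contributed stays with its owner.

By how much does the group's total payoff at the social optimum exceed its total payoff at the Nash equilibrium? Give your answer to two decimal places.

222.60 dollars

The private return per contributed unit is 0.23 < 1 for everyone, so the Nash equilibrium is zero contribution and the group total is Σ E_j = 24 + 48 + 10 + 49 + 12 + 39 + 51 + 32 = 265.
Each contributed unit returns 1.840 to the group, so the social optimum is full contribution by everyone: group total = 1.840 × 265 = 487.60.
Efficiency loss = (1.840 − 1) × 265 = 222.60.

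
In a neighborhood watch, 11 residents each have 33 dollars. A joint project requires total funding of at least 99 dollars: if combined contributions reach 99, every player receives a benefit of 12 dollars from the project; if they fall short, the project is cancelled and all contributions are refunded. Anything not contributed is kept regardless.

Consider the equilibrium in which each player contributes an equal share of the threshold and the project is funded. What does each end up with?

Equal share of the threshold: 99/11 = 9.
At this profile no one gains by cutting their contribution: any cut drops the total below 99, the project is cancelled, contributions are refunded, and the deviator ends with 33, which is less than 33 − 9 + 12 = 36. Contributing more than 9 just wastes the excess. So contributing exactly 9 is a best response.
Each player's payoff: 33 − 9 + 12 = 36.

36 dollars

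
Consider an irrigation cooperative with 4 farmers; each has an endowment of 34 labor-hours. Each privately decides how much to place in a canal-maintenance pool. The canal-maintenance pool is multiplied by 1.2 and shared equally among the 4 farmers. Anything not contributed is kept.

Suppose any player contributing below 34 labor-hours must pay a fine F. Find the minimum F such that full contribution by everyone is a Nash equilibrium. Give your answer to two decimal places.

23.80 labor-hours

Given the others contribute fully, the best deviation is to contribute 0 (any partial contribution still incurs the fine and gives up units whose private return 0.3000 is below 1).
Deviating from 34 to 0 saves 34 labor-hours but forfeits the deviator's share of the drop in the canal-maintenance pool: 1.2/4 × 34 = 10.20.
So the deviation gain is 34 − 10.20 = 23.80, and the fine must be at least 23.80 labor-hours to wipe it out.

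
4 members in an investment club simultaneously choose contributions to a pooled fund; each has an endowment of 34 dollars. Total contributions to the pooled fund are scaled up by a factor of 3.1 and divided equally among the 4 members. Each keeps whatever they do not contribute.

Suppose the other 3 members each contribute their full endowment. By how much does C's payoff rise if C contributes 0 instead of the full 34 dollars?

7.65 dollars

Switching from a contribution of 34 to 0 lets C keep an extra 34 dollars, but lowers the pooled fund by 34, which costs C their own share of that drop: 3.1/4 × 34 = 26.35.
Net gain = 34 − 26.35 = 7.65. The private return per contributed unit (0.7750) is below 1, so free-riding is indeed the best response regardless of what the others do.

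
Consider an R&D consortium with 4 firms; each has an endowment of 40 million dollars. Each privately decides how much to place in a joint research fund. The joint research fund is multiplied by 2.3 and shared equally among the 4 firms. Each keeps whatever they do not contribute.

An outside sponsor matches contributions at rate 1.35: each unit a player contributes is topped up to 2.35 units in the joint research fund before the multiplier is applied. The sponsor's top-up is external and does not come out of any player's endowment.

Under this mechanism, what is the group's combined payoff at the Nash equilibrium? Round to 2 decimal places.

Under the mechanism each unit contributed yields 2.3 × 2.35 / 4 = 1.3513 back to its contributor per unit of net cost, which exceeds 1, making full contribution the dominant choice for everyone.
So the Nash equilibrium is full contribution by all 4; the group earns 2.3 × 2.35 × 160 = 864.80.

864.80 million dollars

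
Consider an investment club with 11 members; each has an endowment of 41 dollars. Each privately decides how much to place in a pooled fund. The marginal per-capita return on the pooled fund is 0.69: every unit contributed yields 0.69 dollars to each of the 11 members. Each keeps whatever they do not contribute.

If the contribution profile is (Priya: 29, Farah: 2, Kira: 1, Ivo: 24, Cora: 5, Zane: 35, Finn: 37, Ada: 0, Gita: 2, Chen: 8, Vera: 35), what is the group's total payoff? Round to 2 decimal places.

Total contributed: 29 + 2 + 1 + 24 + 5 + 35 + 37 + 0 + 2 + 8 + 35 = 178; total kept: 11 × 41 − 178 = 273.
The pooled fund pays out 0.69 × 11 × 178 = 1351.02 in aggregate.
Group total = 273 + 1351.02 = 1624.02.

1624.02 dollars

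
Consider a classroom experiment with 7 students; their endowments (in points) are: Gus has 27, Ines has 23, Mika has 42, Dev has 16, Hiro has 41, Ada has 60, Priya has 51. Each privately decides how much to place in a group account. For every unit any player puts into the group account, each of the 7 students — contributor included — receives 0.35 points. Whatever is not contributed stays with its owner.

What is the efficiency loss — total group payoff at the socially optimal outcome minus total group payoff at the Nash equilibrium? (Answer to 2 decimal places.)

377.00 points

The private return per contributed unit is 0.35 < 1 for everyone, so the Nash equilibrium is zero contribution and the group total is Σ E_j = 27 + 23 + 42 + 16 + 41 + 60 + 51 = 260.
Each contributed unit returns 2.450 to the group, so the social optimum is full contribution by everyone: group total = 2.450 × 260 = 637.00.
Efficiency loss = (2.450 − 1) × 260 = 377.00.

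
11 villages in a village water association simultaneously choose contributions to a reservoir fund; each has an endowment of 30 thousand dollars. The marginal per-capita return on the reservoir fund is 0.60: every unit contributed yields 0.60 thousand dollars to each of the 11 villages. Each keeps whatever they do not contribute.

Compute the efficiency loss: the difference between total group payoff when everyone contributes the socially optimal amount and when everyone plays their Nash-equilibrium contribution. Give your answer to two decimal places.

1848.00 thousand dollars

The private return per contributed unit is 0.60 < 1, so contributing 0 is dominant for every player. At the Nash equilibrium everyone keeps their 30, and the group total is 11 × 30 = 330.
Each contributed unit returns 6.600 to the group as a whole (0.60 to each of 11 players), which exceeds 1, so the social optimum is full contribution: group total = 6.600 × 330 = 2178.00.
Efficiency loss = 2178.00 − 330 = 1848.00.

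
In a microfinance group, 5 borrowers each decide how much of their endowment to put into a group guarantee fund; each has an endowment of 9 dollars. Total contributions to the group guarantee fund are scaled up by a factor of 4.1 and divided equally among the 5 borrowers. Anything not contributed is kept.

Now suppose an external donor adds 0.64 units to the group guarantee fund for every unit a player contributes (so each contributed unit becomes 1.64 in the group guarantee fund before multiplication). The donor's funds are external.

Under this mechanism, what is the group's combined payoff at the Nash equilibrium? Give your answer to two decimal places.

302.58 dollars

Under the mechanism each unit contributed yields 4.1 × 1.64 / 5 = 1.3448 back to its contributor per unit of net cost, which exceeds 1, making full contribution the dominant choice for everyone.
So the Nash equilibrium is full contribution by all 5; the group earns 4.1 × 1.64 × 45 = 302.58.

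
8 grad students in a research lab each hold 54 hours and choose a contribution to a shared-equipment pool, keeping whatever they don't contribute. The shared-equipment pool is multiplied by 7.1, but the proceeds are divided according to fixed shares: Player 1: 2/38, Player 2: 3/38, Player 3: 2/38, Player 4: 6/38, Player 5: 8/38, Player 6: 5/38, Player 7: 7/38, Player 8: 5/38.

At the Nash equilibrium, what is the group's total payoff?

1420.20 hours

A player with share s gets back 7.1·s per unit contributed, so full contribution is dominant for anyone with s > 1/7.1 = 0.1408 and zero contribution is dominant for anyone below.
Player 4, Player 5 and Player 7 clear that bar, contributing 54 each; the remaining 5 contribute 0. Total contributed: 162.
The shared-equipment pool pays out 7.1 × 162 = 1150.20 in total (split across the unequal shares, but the aggregate is all that matters for the group sum).
The 5 free-riders keep 54 each, adding 270. Group total = 270 + 1150.20 = 1420.20.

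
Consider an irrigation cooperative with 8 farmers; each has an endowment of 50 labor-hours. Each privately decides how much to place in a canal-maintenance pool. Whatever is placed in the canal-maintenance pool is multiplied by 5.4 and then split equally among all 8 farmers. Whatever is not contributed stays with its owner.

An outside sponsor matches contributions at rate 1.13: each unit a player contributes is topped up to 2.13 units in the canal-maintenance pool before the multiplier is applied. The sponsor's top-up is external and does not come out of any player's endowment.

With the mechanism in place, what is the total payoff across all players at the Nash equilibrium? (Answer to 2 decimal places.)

4600.80 labor-hours

The effective private return per unit is now 5.4 × 2.13 / 8 = 1.4378 > 1, so every player's dominant strategy flips to full contribution.
At the Nash equilibrium everyone contributes 50. Group total payoff = 5.4 × 2.13 × 400 = 4600.80.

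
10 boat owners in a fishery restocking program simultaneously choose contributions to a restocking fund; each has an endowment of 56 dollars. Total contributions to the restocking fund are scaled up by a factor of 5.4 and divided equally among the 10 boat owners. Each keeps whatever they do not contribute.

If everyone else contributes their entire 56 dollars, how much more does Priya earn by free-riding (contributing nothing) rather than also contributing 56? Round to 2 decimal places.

Switching from a contribution of 56 to 0 lets Priya keep an extra 56 dollars, but lowers the restocking fund by 56, which costs Priya their own share of that drop: 5.4/10 × 56 = 30.24.
Net gain = 56 − 30.24 = 25.76. The private return per contributed unit (0.5400) is below 1, so free-riding is indeed the best response regardless of what the others do.

25.76 dollars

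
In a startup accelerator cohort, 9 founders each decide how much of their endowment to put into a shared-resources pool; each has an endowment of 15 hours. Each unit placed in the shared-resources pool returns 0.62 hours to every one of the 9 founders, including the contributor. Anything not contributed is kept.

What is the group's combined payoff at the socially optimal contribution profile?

753.30 hours

Each contributed unit returns 5.580 to the group as a whole (0.62 to each of 9 players), which exceeds 1, so the social optimum is full contribution: group total = 5.580 × 135 = 753.30.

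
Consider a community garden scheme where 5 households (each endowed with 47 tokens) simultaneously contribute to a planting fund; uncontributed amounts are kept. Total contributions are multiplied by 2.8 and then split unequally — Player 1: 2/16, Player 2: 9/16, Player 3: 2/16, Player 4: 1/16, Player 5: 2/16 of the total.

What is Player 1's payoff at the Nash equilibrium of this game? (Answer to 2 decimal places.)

Player j's private return per contributed unit is 2.8 × (j's share). Contributing is weakly dominant for j when that share is at least 1/2.8 = 0.3571, and contributing 0 is dominant otherwise.
The only share above 0.3571 is Player 2's 9/16, contributing 47; the remaining 4 contribute 0. Total contributed: 47.
Player 1 keeps 47 and receives 2.8 × 47 × 2/16 = 16.45 from the planting fund, for a payoff of 63.45.

63.45 tokens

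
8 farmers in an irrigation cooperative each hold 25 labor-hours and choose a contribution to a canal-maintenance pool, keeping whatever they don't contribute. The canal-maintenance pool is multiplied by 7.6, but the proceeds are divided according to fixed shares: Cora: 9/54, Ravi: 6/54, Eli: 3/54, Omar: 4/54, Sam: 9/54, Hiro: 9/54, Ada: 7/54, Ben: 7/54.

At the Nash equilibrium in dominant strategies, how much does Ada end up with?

A player with share s gets back 7.6·s per unit contributed, so full contribution is dominant for anyone with s > 1/7.6 = 0.1316 and zero contribution is dominant for anyone below.
Cora, Sam and Hiro are above the threshold, contributing 25 each; the remaining 5 contribute 0. Total contributed: 75.
Ada keeps 25 and receives 7.6 × 75 × 7/54 = 73.89 from the canal-maintenance pool, for a payoff of 98.89.

98.89 labor-hours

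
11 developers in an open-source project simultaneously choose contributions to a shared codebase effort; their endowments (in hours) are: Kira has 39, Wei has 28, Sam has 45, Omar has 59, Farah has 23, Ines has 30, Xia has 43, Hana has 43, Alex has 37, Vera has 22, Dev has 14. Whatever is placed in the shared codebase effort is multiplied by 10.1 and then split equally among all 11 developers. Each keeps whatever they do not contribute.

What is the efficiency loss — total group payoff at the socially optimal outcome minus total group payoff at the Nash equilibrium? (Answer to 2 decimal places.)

3485.30 hours

The private return per contributed unit is 10.1/11 = 0.9182 < 1 for every player regardless of endowment, so the Nash equilibrium is zero contribution and the group total is Σ E_j = 39 + 28 + 45 + 59 + 23 + 30 + 43 + 43 + 37 + 22 + 14 = 383.
Each contributed unit returns 10.100 to the group, so the social optimum is full contribution by everyone: group total = 10.100 × 383 = 3868.30.
Efficiency loss = (10.100 − 1) × 383 = 3485.30.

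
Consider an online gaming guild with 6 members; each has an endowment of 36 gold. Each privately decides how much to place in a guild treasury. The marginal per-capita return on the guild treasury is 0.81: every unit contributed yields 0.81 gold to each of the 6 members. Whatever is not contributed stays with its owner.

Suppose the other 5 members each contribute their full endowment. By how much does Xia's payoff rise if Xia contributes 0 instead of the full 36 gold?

Switching from a contribution of 36 to 0 lets Xia keep an extra 36 gold, but lowers the guild treasury by 36, which costs Xia their own share of that drop: 0.81 × 36 = 29.16.
Net gain = 36 − 29.16 = 6.84. The private return per contributed unit (0.81) is below 1, so free-riding is indeed the best response regardless of what the others do.

6.84 gold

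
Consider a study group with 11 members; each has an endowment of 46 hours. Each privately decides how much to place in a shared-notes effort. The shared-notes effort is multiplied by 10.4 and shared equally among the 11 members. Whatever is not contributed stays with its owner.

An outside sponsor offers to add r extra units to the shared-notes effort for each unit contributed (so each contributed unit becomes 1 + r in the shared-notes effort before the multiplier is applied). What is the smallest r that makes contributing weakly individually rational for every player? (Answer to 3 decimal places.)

With matching at rate r, one contributed unit becomes (1 + r) in the shared-notes effort and returns 10.4 × (1 + r) / 11 to the contributor.
Setting this equal to 1: 1 + r = 11/10.4 = 1.0577.
So the minimum matching rate is r = 1.0577 − 1 = 0.058.

0.058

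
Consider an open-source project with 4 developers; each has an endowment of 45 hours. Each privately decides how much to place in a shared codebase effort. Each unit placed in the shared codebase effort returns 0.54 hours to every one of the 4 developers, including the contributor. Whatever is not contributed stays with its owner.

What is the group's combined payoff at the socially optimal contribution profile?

388.80 hours

Each contributed unit returns 2.160 to the group as a whole (0.54 to each of 4 players), which exceeds 1, so the social optimum is full contribution: group total = 2.160 × 180 = 388.80.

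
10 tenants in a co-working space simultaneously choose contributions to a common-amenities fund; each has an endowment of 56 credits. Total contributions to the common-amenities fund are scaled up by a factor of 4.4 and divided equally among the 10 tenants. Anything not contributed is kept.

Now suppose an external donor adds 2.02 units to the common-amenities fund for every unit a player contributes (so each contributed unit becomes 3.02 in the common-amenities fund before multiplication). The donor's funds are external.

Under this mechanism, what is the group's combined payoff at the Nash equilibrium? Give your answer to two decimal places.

Under the mechanism each unit contributed yields 4.4 × 3.02 / 10 = 1.3288 back to its contributor per unit of net cost, which exceeds 1, making full contribution the dominant choice for everyone.
At the Nash equilibrium everyone contributes 56. Group total payoff = 4.4 × 3.02 × 560 = 7441.28.

7441.28 credits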